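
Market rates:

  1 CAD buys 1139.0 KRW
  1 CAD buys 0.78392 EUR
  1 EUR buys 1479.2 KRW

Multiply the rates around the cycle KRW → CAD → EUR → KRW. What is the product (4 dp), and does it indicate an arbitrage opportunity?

Around KRW → CAD → EUR → KRW: 1 ÷ 1139.0 × 0.78392 × 1479.2 = 1.018064
Product > 1; profitable direction is KRW → CAD → EUR → KRW.

1.0181 (arbitrage exists)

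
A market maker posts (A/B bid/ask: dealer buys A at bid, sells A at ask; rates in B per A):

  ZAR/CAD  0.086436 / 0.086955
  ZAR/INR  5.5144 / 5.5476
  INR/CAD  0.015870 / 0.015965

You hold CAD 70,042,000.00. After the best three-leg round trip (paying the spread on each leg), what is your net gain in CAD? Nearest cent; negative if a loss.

Net profit: CAD 449,892.68

Best loop CAD → ZAR → INR → CAD:
CAD 70,042,000.00 ÷ 0.086955 (buy ZAR at ask) = ZAR 805,497,096.20
ZAR 805,497,096.20 × 5.5144 (sell ZAR at bid) = INR 4,441,833,187.28
INR 4,441,833,187.28 × 0.015870 (sell INR at bid) = CAD 70,491,892.68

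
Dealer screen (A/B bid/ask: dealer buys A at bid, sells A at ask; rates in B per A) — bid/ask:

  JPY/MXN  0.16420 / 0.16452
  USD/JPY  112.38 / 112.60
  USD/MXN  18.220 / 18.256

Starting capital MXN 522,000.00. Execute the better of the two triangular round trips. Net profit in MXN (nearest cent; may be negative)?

Best loop MXN → USD → JPY → MXN:
MXN 522,000.00 ÷ 18.256 (buy USD at ask) = USD 28,593.34
USD 28,593.34 × 112.38 (sell USD at bid) = JPY 3,213,319
JPY 3,213,319 × 0.16420 (sell JPY at bid) = MXN 527,627.05

Net profit: MXN 5,627.05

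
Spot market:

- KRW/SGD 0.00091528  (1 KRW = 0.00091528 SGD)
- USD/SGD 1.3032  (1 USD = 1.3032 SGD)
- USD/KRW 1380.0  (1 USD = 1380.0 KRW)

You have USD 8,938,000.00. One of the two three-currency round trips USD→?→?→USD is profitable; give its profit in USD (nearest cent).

Profitable loop is USD → SGD → KRW → USD:
USD 8,938,000.00 × 1.3032 = SGD 11,648,001.60
SGD 11,648,001.60 ÷ 0.00091528 = KRW 12,726,162,049
KRW 12,726,162,049 ÷ 1380.0 = USD 9,221,856.56
Profit = USD 9,221,856.56 − USD 8,938,000.00

Profit: USD 283,856.56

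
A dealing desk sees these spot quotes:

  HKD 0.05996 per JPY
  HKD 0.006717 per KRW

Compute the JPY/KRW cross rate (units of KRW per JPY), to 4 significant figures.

JPY/KRW = 8.927

1 JPY × 0.05996 = 0.05996 HKD
0.05996 HKD ÷ 0.006717 = 8.9266 KRW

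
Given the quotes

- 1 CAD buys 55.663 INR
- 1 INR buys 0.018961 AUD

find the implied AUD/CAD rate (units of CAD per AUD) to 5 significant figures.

AUD/CAD = 0.94748

1 AUD ÷ 0.018961 = 52.7398 INR
52.7398 INR ÷ 55.663 = 0.947485 CAD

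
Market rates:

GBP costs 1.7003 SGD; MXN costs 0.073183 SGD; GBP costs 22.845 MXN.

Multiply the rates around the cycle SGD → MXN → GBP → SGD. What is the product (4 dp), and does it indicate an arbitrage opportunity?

Around SGD → MXN → GBP → SGD: 1 ÷ 0.073183 ÷ 22.845 × 1.7003 = 1.017008
Product > 1; profitable direction is SGD → MXN → GBP → SGD.

1.0170 (arbitrage exists)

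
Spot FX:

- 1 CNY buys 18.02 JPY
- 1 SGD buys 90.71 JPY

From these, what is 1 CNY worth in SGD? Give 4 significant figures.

1 CNY × 18.02 = 18.02 JPY
18.02 JPY ÷ 90.71 = 0.198655 SGD

CNY/SGD = 0.1987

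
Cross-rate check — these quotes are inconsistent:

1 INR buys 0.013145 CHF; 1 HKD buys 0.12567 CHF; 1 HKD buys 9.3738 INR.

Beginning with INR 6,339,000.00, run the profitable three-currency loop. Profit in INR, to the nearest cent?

Profit: INR 126,112.60

Profitable loop is INR → HKD → CHF → INR:
INR 6,339,000.00 ÷ 9.3738 = HKD 676,246.56
HKD 676,246.56 × 0.12567 = CHF 84,983.91
CHF 84,983.91 ÷ 0.013145 = INR 6,465,112.60
Profit = INR 6,465,112.60 − INR 6,339,000.00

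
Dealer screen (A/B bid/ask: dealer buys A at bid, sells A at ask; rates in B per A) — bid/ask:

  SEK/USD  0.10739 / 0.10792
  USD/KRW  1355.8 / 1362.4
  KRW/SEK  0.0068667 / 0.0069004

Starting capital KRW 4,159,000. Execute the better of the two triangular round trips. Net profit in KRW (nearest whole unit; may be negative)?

Net result: KRW -885 (no profitable arbitrage after spreads)

Best loop KRW → SEK → USD → KRW:
KRW 4,159,000 × 0.0068667 (sell KRW at bid) = SEK 28,558.61
SEK 28,558.61 × 0.10739 (sell SEK at bid) = USD 3,066.91
USD 3,066.91 × 1355.8 (sell USD at bid) = KRW 4,158,115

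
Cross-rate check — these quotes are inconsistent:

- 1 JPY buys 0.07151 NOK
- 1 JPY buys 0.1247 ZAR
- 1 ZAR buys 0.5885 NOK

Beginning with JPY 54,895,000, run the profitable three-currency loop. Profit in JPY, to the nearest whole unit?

Profit: JPY 1,440,082

Profitable loop is JPY → ZAR → NOK → JPY:
JPY 54,895,000 × 0.1247 = ZAR 6,845,406.50
ZAR 6,845,406.50 × 0.5885 = NOK 4,028,521.73
NOK 4,028,521.73 ÷ 0.07151 = JPY 56,335,082
Profit = JPY 56,335,082 − JPY 54,895,000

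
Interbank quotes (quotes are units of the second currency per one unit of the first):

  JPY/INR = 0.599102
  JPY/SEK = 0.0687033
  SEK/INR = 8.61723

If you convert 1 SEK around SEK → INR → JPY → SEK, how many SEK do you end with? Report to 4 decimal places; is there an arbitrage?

Around SEK → INR → JPY → SEK: 1 × 8.61723 ÷ 0.599102 × 0.0687033 = 0.988199
Product < 1; profitable direction is SEK → JPY → INR → SEK.

0.9882 (arbitrage exists)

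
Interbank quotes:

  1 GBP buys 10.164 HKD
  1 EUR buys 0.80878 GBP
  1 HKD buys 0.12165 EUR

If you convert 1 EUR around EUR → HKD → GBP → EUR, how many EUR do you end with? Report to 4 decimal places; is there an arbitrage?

Around EUR → HKD → GBP → EUR: 1 ÷ 0.12165 ÷ 10.164 ÷ 0.80878 = 0.999983
Product ≈ 1 (deviation 0.002%, within rounding noise).

1.0000 (no arbitrage)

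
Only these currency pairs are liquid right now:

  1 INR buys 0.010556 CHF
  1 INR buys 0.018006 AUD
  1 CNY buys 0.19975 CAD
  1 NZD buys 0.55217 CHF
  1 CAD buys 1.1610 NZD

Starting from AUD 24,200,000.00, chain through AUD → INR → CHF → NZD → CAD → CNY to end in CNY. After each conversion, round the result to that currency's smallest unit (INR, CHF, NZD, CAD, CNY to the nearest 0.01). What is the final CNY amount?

CNY 110,791,307.28

AUD 24,200,000.00 ÷ 0.018006 = INR 1,343,996,445.63
INR 1,343,996,445.63 × 0.010556 = CHF 14,187,226.48
CHF 14,187,226.48 ÷ 0.55217 = NZD 25,693,584.37
NZD 25,693,584.37 ÷ 1.1610 = CAD 22,130,563.63
CAD 22,130,563.63 ÷ 0.19975 = CNY 110,791,307.28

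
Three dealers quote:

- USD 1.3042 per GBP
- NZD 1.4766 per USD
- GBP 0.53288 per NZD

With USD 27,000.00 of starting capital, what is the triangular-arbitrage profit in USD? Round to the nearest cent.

Profit: USD 707.69

Profitable loop is USD → NZD → GBP → USD:
USD 27,000.00 × 1.4766 = NZD 39,868.20
NZD 39,868.20 × 0.53288 = GBP 21,244.97
GBP 21,244.97 × 1.3042 = USD 27,707.69
Profit = USD 27,707.69 − USD 27,000.00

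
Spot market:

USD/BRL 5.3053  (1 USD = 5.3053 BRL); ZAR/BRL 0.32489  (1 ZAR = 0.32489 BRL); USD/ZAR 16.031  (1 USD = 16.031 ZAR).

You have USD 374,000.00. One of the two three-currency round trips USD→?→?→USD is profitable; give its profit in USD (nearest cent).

Profitable loop is USD → BRL → ZAR → USD:
USD 374,000.00 × 5.3053 = BRL 1,984,182.20
BRL 1,984,182.20 ÷ 0.32489 = ZAR 6,107,243.07
ZAR 6,107,243.07 ÷ 16.031 = USD 380,964.57
Profit = USD 380,964.57 − USD 374,000.00

Profit: USD 6,964.57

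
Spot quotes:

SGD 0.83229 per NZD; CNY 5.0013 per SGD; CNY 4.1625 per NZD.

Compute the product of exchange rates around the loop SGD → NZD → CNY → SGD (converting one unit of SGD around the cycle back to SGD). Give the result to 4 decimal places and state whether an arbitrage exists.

Around SGD → NZD → CNY → SGD: 1 ÷ 0.83229 × 4.1625 ÷ 5.0013 = 0.999992
Product ≈ 1 (deviation 0.001%, within rounding noise).

1.0000 (no arbitrage)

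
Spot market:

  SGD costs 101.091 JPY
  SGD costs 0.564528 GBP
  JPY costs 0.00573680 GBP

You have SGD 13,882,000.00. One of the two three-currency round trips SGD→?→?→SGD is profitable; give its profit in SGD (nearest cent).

Profit: SGD 378,959.77

Profitable loop is SGD → JPY → GBP → SGD:
SGD 13,882,000.00 × 101.091 = JPY 1,403,345,262
JPY 1,403,345,262 × 0.00573680 = GBP 8,050,711.10
GBP 8,050,711.10 ÷ 0.564528 = SGD 14,260,959.77
Profit = SGD 14,260,959.77 − SGD 13,882,000.00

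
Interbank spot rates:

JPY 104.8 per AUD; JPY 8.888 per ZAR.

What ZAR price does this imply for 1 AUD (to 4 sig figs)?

1 AUD × 104.8 = 104.8 JPY
104.8 JPY ÷ 8.888 = 11.7912 ZAR

AUD/ZAR = 11.79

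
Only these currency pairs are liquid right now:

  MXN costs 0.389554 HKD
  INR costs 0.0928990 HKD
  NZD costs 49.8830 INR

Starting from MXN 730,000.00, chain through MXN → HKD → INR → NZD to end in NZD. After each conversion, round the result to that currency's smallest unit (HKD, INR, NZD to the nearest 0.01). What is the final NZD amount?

MXN 730,000.00 × 0.389554 = HKD 284,374.42
HKD 284,374.42 ÷ 0.0928990 = INR 3,061,113.90
INR 3,061,113.90 ÷ 49.8830 = NZD 61,365.87

NZD 61,365.87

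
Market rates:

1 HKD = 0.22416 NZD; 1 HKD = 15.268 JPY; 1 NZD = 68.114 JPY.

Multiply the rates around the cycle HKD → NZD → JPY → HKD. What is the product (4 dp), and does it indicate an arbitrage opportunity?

Around HKD → NZD → JPY → HKD: 1 × 0.22416 × 68.114 ÷ 15.268 = 1.000028
Product ≈ 1 (deviation 0.003%, within rounding noise).

1.0000 (no arbitrage)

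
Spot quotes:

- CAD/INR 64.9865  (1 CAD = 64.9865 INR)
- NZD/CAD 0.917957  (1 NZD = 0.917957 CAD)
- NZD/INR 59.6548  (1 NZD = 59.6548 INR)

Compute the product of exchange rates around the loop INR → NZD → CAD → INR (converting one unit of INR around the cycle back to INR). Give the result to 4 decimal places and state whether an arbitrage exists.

Around INR → NZD → CAD → INR: 1 ÷ 59.6548 × 0.917957 × 64.9865 = 1.000000
Product ≈ 1 (deviation 0.000%, within rounding noise).

1.0000 (no arbitrage)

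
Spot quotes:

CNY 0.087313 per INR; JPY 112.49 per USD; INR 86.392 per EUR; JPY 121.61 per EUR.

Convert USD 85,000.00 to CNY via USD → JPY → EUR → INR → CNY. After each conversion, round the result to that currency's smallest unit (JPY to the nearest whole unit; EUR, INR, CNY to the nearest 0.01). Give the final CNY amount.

CNY 593,083.67

USD 85,000.00 × 112.49 = JPY 9,561,650
JPY 9,561,650 ÷ 121.61 = EUR 78,625.52
EUR 78,625.52 × 86.392 = INR 6,792,615.92
INR 6,792,615.92 × 0.087313 = CNY 593,083.67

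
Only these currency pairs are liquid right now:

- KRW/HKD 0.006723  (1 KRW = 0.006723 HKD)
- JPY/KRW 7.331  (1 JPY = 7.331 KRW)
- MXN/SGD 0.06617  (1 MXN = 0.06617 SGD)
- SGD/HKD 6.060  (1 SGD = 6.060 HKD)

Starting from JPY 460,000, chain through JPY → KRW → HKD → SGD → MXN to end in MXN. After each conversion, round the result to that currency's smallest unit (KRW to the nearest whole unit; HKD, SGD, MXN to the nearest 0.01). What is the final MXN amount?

JPY 460,000 × 7.331 = KRW 3,372,260
KRW 3,372,260 × 0.006723 = HKD 22,671.70
HKD 22,671.70 ÷ 6.060 = SGD 3,741.20
SGD 3,741.20 ÷ 0.06617 = MXN 56,539.22

MXN 56,539.22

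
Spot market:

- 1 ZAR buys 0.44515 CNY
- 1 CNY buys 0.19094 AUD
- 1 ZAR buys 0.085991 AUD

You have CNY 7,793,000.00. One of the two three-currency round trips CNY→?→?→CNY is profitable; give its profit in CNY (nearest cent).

Profit: CNY 91,140.95

Profitable loop is CNY → ZAR → AUD → CNY:
CNY 7,793,000.00 ÷ 0.44515 = ZAR 17,506,458.50
ZAR 17,506,458.50 × 0.085991 = AUD 1,505,397.87
AUD 1,505,397.87 ÷ 0.19094 = CNY 7,884,140.95
Profit = CNY 7,884,140.95 − CNY 7,793,000.00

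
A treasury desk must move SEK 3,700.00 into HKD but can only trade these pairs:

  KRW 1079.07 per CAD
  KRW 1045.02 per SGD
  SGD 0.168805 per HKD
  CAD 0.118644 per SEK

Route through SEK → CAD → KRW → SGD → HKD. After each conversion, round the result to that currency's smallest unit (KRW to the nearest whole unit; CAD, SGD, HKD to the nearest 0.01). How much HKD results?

HKD 2,685.23

SEK 3,700.00 × 0.118644 = CAD 438.98
CAD 438.98 × 1079.07 = KRW 473,690
KRW 473,690 ÷ 1045.02 = SGD 453.28
SGD 453.28 ÷ 0.168805 = HKD 2,685.23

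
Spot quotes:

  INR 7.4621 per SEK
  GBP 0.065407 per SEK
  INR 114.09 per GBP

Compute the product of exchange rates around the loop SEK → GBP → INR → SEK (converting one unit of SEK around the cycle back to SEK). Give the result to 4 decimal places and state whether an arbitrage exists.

1.0000 (no arbitrage)

Around SEK → GBP → INR → SEK: 1 × 0.065407 × 114.09 ÷ 7.4621 = 1.000025
Product ≈ 1 (deviation 0.002%, within rounding noise).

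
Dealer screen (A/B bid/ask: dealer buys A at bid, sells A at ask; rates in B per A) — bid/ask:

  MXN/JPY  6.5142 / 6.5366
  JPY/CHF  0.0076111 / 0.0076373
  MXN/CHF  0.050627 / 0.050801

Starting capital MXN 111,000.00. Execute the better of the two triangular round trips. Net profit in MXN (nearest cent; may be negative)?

Best loop MXN → CHF → JPY → MXN:
MXN 111,000.00 × 0.050627 (sell MXN at bid) = CHF 5,619.60
CHF 5,619.60 ÷ 0.0076373 (buy JPY at ask) = JPY 735,809
JPY 735,809 ÷ 6.5366 (buy MXN at ask) = MXN 112,567.60

Net profit: MXN 1,567.60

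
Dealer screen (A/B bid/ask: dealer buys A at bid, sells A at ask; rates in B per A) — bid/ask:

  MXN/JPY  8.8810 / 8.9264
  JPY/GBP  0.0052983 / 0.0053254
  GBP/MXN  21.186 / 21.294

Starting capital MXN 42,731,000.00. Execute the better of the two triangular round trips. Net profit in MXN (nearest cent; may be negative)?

Best loop MXN → JPY → GBP → MXN:
MXN 42,731,000.00 × 8.8810 (sell MXN at bid) = JPY 379,494,011
JPY 379,494,011 × 0.0052983 (sell JPY at bid) = GBP 2,010,673.12
GBP 2,010,673.12 × 21.186 (sell GBP at bid) = MXN 42,598,120.69

Net result: MXN -132,879.31 (no profitable arbitrage after spreads)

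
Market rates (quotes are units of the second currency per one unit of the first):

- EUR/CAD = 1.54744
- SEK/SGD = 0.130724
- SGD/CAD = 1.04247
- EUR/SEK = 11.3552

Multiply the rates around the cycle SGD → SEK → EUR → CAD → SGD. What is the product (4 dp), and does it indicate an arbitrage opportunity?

1.0000 (no arbitrage)

Around SGD → SEK → EUR → CAD → SGD: 1 ÷ 0.130724 ÷ 11.3552 × 1.54744 ÷ 1.04247 = 1.000000
Product ≈ 1 (deviation 0.000%, within rounding noise).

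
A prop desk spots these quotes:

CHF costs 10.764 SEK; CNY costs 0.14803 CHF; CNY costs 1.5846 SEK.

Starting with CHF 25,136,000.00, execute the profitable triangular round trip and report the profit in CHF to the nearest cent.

Profitable loop is CHF → SEK → CNY → CHF:
CHF 25,136,000.00 × 10.764 = SEK 270,563,904.00
SEK 270,563,904.00 ÷ 1.5846 = CNY 170,745,868.99
CNY 170,745,868.99 × 0.14803 = CHF 25,275,510.99
Profit = CHF 25,275,510.99 − CHF 25,136,000.00

Profit: CHF 139,510.99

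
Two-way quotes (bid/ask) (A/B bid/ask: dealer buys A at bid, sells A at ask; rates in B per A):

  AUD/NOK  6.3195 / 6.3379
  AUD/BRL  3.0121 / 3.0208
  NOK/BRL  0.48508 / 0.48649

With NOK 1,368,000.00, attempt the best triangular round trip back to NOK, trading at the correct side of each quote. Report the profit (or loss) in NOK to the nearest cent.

Net profit: NOK 20,226.12

Best loop NOK → BRL → AUD → NOK:
NOK 1,368,000.00 × 0.48508 (sell NOK at bid) = BRL 663,589.44
BRL 663,589.44 ÷ 3.0208 (buy AUD at ask) = AUD 219,673.41
AUD 219,673.41 × 6.3195 (sell AUD at bid) = NOK 1,388,226.12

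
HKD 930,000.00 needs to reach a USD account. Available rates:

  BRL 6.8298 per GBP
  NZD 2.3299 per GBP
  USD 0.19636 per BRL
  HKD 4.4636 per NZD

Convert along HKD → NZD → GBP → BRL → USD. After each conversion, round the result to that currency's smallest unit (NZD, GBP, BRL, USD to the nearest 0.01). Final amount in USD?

USD 119,928.23

HKD 930,000.00 ÷ 4.4636 = NZD 208,352.00
NZD 208,352.00 ÷ 2.3299 = GBP 89,425.30
GBP 89,425.30 × 6.8298 = BRL 610,756.91
BRL 610,756.91 × 0.19636 = USD 119,928.23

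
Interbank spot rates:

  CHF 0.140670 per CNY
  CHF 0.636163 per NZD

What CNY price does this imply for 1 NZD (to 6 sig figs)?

1 NZD × 0.636163 = 0.636163 CHF
0.636163 CHF ÷ 0.140670 = 4.52238 CNY

NZD/CNY = 4.52238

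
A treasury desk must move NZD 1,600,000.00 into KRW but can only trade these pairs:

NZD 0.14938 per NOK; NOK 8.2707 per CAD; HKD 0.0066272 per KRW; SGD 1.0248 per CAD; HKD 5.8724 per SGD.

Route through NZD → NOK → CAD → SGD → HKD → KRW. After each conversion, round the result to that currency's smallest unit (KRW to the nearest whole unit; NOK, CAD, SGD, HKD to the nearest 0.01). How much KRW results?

KRW 1,176,007,062

NZD 1,600,000.00 ÷ 0.14938 = NOK 10,710,938.55
NOK 10,710,938.55 ÷ 8.2707 = CAD 1,295,046.19
CAD 1,295,046.19 × 1.0248 = SGD 1,327,163.34
SGD 1,327,163.34 × 5.8724 = HKD 7,793,634.00
HKD 7,793,634.00 ÷ 0.0066272 = KRW 1,176,007,062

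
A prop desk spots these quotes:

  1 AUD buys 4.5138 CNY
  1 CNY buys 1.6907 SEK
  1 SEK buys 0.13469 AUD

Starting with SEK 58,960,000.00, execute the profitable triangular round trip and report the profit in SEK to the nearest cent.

Profitable loop is SEK → AUD → CNY → SEK:
SEK 58,960,000.00 × 0.13469 = AUD 7,941,322.40
AUD 7,941,322.40 × 4.5138 = CNY 35,845,541.05
CNY 35,845,541.05 × 1.6907 = SEK 60,604,056.25
Profit = SEK 60,604,056.25 − SEK 58,960,000.00

Profit: SEK 1,644,056.25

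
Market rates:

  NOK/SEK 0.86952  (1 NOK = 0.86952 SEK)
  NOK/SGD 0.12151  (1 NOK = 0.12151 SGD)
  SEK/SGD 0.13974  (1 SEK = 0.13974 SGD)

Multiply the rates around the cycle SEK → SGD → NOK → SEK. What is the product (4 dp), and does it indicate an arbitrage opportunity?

Around SEK → SGD → NOK → SEK: 1 × 0.13974 ÷ 0.12151 × 0.86952 = 0.999973
Product ≈ 1 (deviation 0.003%, within rounding noise).

1.0000 (no arbitrage)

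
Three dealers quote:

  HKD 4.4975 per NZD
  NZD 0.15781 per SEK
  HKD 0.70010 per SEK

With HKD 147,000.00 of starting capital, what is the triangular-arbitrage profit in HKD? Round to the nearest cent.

Profitable loop is HKD → SEK → NZD → HKD:
HKD 147,000.00 ÷ 0.70010 = SEK 209,970.00
SEK 209,970.00 × 0.15781 = NZD 33,135.37
NZD 33,135.37 × 4.4975 = HKD 149,026.31
Profit = HKD 149,026.31 − HKD 147,000.00

Profit: HKD 2,026.31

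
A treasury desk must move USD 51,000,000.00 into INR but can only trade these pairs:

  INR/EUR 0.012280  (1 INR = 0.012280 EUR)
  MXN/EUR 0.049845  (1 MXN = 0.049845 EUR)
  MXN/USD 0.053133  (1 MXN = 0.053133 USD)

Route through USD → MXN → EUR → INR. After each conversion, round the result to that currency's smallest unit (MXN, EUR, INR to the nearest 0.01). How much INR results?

INR 3,896,090,819.22

USD 51,000,000.00 ÷ 0.053133 = MXN 959,855,457.06
MXN 959,855,457.06 × 0.049845 = EUR 47,843,995.26
EUR 47,843,995.26 ÷ 0.012280 = INR 3,896,090,819.22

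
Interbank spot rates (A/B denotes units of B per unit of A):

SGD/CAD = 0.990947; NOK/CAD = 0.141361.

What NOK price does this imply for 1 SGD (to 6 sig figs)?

SGD/NOK = 7.01005

1 SGD × 0.990947 = 0.990947 CAD
0.990947 CAD ÷ 0.141361 = 7.01005 NOK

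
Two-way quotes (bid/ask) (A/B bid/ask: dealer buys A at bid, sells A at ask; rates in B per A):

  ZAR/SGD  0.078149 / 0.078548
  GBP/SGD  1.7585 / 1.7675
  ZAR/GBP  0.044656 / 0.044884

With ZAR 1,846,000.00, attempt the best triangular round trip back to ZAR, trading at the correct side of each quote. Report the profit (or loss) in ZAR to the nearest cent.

Best loop ZAR → GBP → SGD → ZAR:
ZAR 1,846,000.00 × 0.044656 (sell ZAR at bid) = GBP 82,434.98
GBP 82,434.98 × 1.7585 (sell GBP at bid) = SGD 144,961.91
SGD 144,961.91 ÷ 0.078548 (buy ZAR at ask) = ZAR 1,845,520.00

Net result: ZAR -480.00 (no profitable arbitrage after spreads)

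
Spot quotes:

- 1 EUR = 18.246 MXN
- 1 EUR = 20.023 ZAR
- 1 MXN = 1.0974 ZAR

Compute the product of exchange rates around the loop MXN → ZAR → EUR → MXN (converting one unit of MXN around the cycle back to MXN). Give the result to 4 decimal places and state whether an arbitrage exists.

Around MXN → ZAR → EUR → MXN: 1 × 1.0974 ÷ 20.023 × 18.246 = 1.000008
Product ≈ 1 (deviation 0.001%, within rounding noise).

1.0000 (no arbitrage)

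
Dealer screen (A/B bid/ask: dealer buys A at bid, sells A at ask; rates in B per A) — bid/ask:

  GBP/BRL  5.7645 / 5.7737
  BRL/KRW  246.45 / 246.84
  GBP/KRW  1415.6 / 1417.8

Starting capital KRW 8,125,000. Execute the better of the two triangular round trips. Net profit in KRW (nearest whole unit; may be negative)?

Net profit: KRW 16,396

Best loop KRW → GBP → BRL → KRW:
KRW 8,125,000 ÷ 1417.8 (buy GBP at ask) = GBP 5,730.71
GBP 5,730.71 × 5.7645 (sell GBP at bid) = BRL 33,034.68
BRL 33,034.68 × 246.45 (sell BRL at bid) = KRW 8,141,396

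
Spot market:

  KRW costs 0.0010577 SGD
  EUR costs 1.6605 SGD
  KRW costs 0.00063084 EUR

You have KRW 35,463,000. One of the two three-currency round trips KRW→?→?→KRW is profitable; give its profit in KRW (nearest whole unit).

Profit: KRW 344,984

Profitable loop is KRW → SGD → EUR → KRW:
KRW 35,463,000 × 0.0010577 = SGD 37,509.22
SGD 37,509.22 ÷ 1.6605 = EUR 22,589.11
EUR 22,589.11 ÷ 0.00063084 = KRW 35,807,984
Profit = KRW 35,807,984 − KRW 35,463,000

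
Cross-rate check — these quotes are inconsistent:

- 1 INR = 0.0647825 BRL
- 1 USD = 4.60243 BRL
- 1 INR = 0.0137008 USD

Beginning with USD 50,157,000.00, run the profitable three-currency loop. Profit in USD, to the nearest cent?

Profitable loop is USD → INR → BRL → USD:
USD 50,157,000.00 ÷ 0.0137008 = INR 3,660,881,116.43
INR 3,660,881,116.43 × 0.0647825 = BRL 237,161,030.93
BRL 237,161,030.93 ÷ 4.60243 = USD 51,529,524.82
Profit = USD 51,529,524.82 − USD 50,157,000.00

Profit: USD 1,372,524.82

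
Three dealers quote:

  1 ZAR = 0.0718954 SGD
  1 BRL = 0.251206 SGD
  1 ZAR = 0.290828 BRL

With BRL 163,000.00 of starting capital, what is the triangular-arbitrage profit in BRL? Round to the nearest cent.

Profit: BRL 2,635.23

Profitable loop is BRL → SGD → ZAR → BRL:
BRL 163,000.00 × 0.251206 = SGD 40,946.58
SGD 40,946.58 ÷ 0.0718954 = ZAR 569,529.87
ZAR 569,529.87 × 0.290828 = BRL 165,635.23
Profit = BRL 165,635.23 − BRL 163,000.00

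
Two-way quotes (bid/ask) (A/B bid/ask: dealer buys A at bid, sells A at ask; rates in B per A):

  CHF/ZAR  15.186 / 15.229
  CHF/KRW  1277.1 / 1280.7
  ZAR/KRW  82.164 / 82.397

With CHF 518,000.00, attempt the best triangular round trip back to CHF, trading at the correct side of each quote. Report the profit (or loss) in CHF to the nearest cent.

Net profit: CHF 9,195.72

Best loop CHF → KRW → ZAR → CHF:
CHF 518,000.00 × 1277.1 (sell CHF at bid) = KRW 661,537,800
KRW 661,537,800 ÷ 82.397 (buy ZAR at ask) = ZAR 8,028,663.66
ZAR 8,028,663.66 ÷ 15.229 (buy CHF at ask) = CHF 527,195.72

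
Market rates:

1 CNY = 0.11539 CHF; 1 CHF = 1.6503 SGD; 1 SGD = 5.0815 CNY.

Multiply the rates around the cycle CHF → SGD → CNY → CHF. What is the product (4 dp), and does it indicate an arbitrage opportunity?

0.9677 (arbitrage exists)

Around CHF → SGD → CNY → CHF: 1 × 1.6503 × 5.0815 × 0.11539 = 0.967660
Product < 1; profitable direction is CHF → CNY → SGD → CHF.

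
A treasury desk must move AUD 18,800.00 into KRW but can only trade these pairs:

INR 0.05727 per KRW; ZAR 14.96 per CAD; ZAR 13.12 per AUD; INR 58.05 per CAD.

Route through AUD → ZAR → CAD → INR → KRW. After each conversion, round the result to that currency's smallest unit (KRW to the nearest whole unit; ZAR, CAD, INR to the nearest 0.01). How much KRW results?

KRW 16,712,257

AUD 18,800.00 × 13.12 = ZAR 246,656.00
ZAR 246,656.00 ÷ 14.96 = CAD 16,487.70
CAD 16,487.70 × 58.05 = INR 957,110.98
INR 957,110.98 ÷ 0.05727 = KRW 16,712,257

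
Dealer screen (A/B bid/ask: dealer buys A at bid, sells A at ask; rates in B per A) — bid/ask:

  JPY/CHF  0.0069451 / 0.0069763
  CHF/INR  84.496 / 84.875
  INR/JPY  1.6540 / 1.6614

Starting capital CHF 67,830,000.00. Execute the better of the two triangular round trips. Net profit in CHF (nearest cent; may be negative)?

Net profit: CHF 1,121,334.41

Best loop CHF → JPY → INR → CHF:
CHF 67,830,000.00 ÷ 0.0069763 (buy JPY at ask) = JPY 9,722,919,026
JPY 9,722,919,026 ÷ 1.6614 (buy INR at ask) = INR 5,852,244,508.15
INR 5,852,244,508.15 ÷ 84.875 (buy CHF at ask) = CHF 68,951,334.41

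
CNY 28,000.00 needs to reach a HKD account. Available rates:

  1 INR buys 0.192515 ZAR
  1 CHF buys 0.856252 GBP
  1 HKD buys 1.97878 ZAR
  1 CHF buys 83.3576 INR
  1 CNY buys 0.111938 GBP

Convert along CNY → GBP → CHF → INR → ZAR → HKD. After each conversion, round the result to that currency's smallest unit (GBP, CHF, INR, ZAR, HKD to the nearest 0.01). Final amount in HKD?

HKD 29,685.58

CNY 28,000.00 × 0.111938 = GBP 3,134.26
GBP 3,134.26 ÷ 0.856252 = CHF 3,660.44
CHF 3,660.44 × 83.3576 = INR 305,125.49
INR 305,125.49 × 0.192515 = ZAR 58,741.23
ZAR 58,741.23 ÷ 1.97878 = HKD 29,685.58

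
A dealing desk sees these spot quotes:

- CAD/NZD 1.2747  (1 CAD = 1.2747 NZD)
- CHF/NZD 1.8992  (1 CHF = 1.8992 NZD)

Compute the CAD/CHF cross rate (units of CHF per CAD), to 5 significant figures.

CAD/CHF = 0.67118

1 CAD × 1.2747 = 1.2747 NZD
1.2747 NZD ÷ 1.8992 = 0.671177 CHF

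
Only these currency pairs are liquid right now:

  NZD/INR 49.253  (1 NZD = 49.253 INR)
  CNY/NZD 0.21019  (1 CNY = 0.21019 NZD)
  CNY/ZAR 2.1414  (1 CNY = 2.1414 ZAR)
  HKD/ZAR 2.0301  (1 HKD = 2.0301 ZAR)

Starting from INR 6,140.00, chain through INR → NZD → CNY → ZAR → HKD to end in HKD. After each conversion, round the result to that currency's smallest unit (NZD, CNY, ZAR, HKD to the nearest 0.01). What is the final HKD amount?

HKD 625.59

INR 6,140.00 ÷ 49.253 = NZD 124.66
NZD 124.66 ÷ 0.21019 = CNY 593.08
CNY 593.08 × 2.1414 = ZAR 1,270.02
ZAR 1,270.02 ÷ 2.0301 = HKD 625.59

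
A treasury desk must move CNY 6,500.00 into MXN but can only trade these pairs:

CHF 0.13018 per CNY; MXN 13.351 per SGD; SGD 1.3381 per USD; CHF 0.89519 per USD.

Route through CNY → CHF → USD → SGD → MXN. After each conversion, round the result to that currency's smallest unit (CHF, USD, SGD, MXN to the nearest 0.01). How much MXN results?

MXN 16,886.75

CNY 6,500.00 × 0.13018 = CHF 846.17
CHF 846.17 ÷ 0.89519 = USD 945.24
USD 945.24 × 1.3381 = SGD 1,264.83
SGD 1,264.83 × 13.351 = MXN 16,886.75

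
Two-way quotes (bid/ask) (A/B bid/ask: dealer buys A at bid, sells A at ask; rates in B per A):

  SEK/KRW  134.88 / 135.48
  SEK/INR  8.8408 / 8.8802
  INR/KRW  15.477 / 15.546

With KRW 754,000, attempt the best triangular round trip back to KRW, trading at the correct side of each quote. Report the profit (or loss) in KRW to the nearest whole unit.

Net profit: KRW 7,508

Best loop KRW → SEK → INR → KRW:
KRW 754,000 ÷ 135.48 (buy SEK at ask) = SEK 5,565.40
SEK 5,565.40 × 8.8408 (sell SEK at bid) = INR 49,202.56
INR 49,202.56 × 15.477 (sell INR at bid) = KRW 761,508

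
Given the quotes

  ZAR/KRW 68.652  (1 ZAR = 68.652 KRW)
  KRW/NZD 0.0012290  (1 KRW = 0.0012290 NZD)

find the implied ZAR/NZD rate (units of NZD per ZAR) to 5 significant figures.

1 ZAR × 68.652 = 68.652 KRW
68.652 KRW × 0.0012290 = 0.0843733 NZD

ZAR/NZD = 0.084373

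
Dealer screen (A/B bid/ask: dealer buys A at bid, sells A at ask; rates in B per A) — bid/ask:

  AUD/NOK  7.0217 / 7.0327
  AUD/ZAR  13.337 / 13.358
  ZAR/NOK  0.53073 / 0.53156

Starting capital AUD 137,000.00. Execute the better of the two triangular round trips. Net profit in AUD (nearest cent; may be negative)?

Best loop AUD → ZAR → NOK → AUD:
AUD 137,000.00 × 13.337 (sell AUD at bid) = ZAR 1,827,169.00
ZAR 1,827,169.00 × 0.53073 (sell ZAR at bid) = NOK 969,733.40
NOK 969,733.40 ÷ 7.0327 (buy AUD at ask) = AUD 137,889.20

Net profit: AUD 889.20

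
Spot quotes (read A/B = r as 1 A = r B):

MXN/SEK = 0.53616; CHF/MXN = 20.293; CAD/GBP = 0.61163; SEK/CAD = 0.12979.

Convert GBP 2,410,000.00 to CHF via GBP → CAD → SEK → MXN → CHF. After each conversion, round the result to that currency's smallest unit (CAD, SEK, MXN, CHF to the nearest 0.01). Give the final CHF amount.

CHF 2,790,270.87

GBP 2,410,000.00 ÷ 0.61163 = CAD 3,940,290.70
CAD 3,940,290.70 ÷ 0.12979 = SEK 30,358,969.87
SEK 30,358,969.87 ÷ 0.53616 = MXN 56,622,966.78
MXN 56,622,966.78 ÷ 20.293 = CHF 2,790,270.87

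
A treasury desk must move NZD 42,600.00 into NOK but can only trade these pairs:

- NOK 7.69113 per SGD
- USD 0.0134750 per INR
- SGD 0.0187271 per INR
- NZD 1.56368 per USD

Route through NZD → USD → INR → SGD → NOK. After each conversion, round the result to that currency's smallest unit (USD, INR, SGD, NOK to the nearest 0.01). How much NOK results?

NOK 291,201.56

NZD 42,600.00 ÷ 1.56368 = USD 27,243.43
USD 27,243.43 ÷ 0.0134750 = INR 2,021,775.88
INR 2,021,775.88 × 0.0187271 = SGD 37,862.00
SGD 37,862.00 × 7.69113 = NOK 291,201.56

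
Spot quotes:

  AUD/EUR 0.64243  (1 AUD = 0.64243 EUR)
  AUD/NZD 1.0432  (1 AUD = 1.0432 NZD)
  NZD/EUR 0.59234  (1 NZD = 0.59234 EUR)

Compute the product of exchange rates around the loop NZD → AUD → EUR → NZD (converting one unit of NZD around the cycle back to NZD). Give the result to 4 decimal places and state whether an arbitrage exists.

Around NZD → AUD → EUR → NZD: 1 ÷ 1.0432 × 0.64243 ÷ 0.59234 = 1.039650
Product > 1; profitable direction is NZD → AUD → EUR → NZD.

1.0397 (arbitrage exists)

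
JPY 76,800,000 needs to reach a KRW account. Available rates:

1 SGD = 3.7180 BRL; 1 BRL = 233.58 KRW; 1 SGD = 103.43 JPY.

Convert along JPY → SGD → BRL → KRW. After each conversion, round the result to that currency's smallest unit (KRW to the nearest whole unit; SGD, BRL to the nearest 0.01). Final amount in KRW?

JPY 76,800,000 ÷ 103.43 = SGD 742,531.18
SGD 742,531.18 × 3.7180 = BRL 2,760,730.93
BRL 2,760,730.93 × 233.58 = KRW 644,851,531

KRW 644,851,531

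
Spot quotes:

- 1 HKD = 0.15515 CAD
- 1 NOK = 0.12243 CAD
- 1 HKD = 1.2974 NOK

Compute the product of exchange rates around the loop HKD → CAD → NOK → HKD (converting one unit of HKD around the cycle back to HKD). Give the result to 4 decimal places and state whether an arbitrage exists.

0.9768 (arbitrage exists)

Around HKD → CAD → NOK → HKD: 1 × 0.15515 ÷ 0.12243 ÷ 1.2974 = 0.976765
Product < 1; profitable direction is HKD → NOK → CAD → HKD.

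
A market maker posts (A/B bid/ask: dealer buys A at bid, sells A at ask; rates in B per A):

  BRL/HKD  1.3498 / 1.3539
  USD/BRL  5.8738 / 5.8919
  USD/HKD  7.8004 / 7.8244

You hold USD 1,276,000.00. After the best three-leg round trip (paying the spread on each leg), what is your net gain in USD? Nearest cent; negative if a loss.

Best loop USD → BRL → HKD → USD:
USD 1,276,000.00 × 5.8738 (sell USD at bid) = BRL 7,494,968.80
BRL 7,494,968.80 × 1.3498 (sell BRL at bid) = HKD 10,116,708.89
HKD 10,116,708.89 ÷ 7.8244 (buy USD at ask) = USD 1,292,969.29

Net profit: USD 16,969.29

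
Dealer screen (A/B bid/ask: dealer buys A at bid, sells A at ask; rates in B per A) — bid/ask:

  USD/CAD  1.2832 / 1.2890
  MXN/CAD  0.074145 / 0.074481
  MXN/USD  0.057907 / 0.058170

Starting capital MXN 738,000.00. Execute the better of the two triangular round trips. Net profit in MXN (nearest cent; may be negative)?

Best loop MXN → USD → CAD → MXN:
MXN 738,000.00 × 0.057907 (sell MXN at bid) = USD 42,735.37
USD 42,735.37 × 1.2832 (sell USD at bid) = CAD 54,838.02
CAD 54,838.02 ÷ 0.074481 (buy MXN at ask) = MXN 736,268.60

Net result: MXN -1,731.40 (no profitable arbitrage after spreads)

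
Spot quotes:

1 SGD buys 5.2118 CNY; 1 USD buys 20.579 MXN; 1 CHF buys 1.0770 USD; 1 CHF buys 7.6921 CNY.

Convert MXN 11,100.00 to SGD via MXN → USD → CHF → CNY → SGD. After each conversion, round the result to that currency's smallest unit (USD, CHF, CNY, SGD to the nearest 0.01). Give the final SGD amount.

MXN 11,100.00 ÷ 20.579 = USD 539.38
USD 539.38 ÷ 1.0770 = CHF 500.82
CHF 500.82 × 7.6921 = CNY 3,852.36
CNY 3,852.36 ÷ 5.2118 = SGD 739.16

SGD 739.16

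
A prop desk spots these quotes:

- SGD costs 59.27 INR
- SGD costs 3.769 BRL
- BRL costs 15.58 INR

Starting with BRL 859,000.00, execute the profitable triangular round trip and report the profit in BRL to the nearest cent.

Profitable loop is BRL → SGD → INR → BRL:
BRL 859,000.00 ÷ 3.769 = SGD 227,911.91
SGD 227,911.91 × 59.27 = INR 13,508,339.08
INR 13,508,339.08 ÷ 15.58 = BRL 867,030.75
Profit = BRL 867,030.75 − BRL 859,000.00

Profit: BRL 8,030.75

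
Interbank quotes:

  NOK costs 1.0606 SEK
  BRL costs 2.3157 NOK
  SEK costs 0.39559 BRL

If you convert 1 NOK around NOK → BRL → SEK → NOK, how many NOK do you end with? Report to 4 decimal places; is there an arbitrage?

Around NOK → BRL → SEK → NOK: 1 ÷ 2.3157 ÷ 0.39559 ÷ 1.0606 = 1.029250
Product > 1; profitable direction is NOK → BRL → SEK → NOK.

1.0292 (arbitrage exists)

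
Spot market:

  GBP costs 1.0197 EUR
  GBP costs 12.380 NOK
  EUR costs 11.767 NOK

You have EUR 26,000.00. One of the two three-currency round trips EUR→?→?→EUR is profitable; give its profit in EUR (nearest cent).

Profitable loop is EUR → GBP → NOK → EUR:
EUR 26,000.00 ÷ 1.0197 = GBP 25,497.70
GBP 25,497.70 × 12.380 = NOK 315,661.47
NOK 315,661.47 ÷ 11.767 = EUR 26,825.99
Profit = EUR 26,825.99 − EUR 26,000.00

Profit: EUR 825.99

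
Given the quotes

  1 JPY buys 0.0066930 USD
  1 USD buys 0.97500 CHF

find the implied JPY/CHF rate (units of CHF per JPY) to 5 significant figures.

JPY/CHF = 0.0065257

1 JPY × 0.0066930 = 0.006693 USD
0.006693 USD × 0.97500 = 0.00652567 CHF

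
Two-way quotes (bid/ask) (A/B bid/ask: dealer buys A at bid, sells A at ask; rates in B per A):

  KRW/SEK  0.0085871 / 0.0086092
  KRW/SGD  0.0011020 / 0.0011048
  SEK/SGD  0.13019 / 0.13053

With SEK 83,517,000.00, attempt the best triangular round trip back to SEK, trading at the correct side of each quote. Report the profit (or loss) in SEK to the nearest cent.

Best loop SEK → SGD → KRW → SEK:
SEK 83,517,000.00 × 0.13019 (sell SEK at bid) = SGD 10,873,078.23
SGD 10,873,078.23 ÷ 0.0011048 (buy KRW at ask) = KRW 9,841,671,099
KRW 9,841,671,099 × 0.0085871 (sell KRW at bid) = SEK 84,511,413.89

Net profit: SEK 994,413.89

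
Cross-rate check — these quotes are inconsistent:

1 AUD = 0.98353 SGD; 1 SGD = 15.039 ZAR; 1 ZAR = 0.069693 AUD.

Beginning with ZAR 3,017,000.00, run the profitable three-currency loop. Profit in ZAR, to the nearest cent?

Profitable loop is ZAR → AUD → SGD → ZAR:
ZAR 3,017,000.00 × 0.069693 = AUD 210,263.78
AUD 210,263.78 × 0.98353 = SGD 206,800.74
SGD 206,800.74 × 15.039 = ZAR 3,110,076.28
Profit = ZAR 3,110,076.28 − ZAR 3,017,000.00

Profit: ZAR 93,076.28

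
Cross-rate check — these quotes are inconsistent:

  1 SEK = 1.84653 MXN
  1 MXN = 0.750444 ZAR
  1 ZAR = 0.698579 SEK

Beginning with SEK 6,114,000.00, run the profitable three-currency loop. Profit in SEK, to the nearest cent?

Profitable loop is SEK → ZAR → MXN → SEK:
SEK 6,114,000.00 ÷ 0.698579 = ZAR 8,752,052.38
ZAR 8,752,052.38 ÷ 0.750444 = MXN 11,662,498.97
MXN 11,662,498.97 ÷ 1.84653 = SEK 6,315,900.08
Profit = SEK 6,315,900.08 − SEK 6,114,000.00

Profit: SEK 201,900.08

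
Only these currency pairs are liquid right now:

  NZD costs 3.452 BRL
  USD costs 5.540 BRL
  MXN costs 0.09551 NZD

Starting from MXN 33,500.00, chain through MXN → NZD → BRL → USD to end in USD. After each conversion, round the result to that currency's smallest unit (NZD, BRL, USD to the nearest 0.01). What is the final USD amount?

MXN 33,500.00 × 0.09551 = NZD 3,199.59
NZD 3,199.59 × 3.452 = BRL 11,044.98
BRL 11,044.98 ÷ 5.540 = USD 1,993.68

USD 1,993.68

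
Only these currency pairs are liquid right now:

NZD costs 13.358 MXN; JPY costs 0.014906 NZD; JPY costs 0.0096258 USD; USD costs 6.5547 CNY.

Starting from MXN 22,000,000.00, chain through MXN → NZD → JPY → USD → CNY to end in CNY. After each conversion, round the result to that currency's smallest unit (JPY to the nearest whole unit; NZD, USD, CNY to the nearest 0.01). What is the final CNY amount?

MXN 22,000,000.00 ÷ 13.358 = NZD 1,646,953.14
NZD 1,646,953.14 ÷ 0.014906 = JPY 110,489,275
JPY 110,489,275 × 0.0096258 = USD 1,063,547.66
USD 1,063,547.66 × 6.5547 = CNY 6,971,235.85

CNY 6,971,235.85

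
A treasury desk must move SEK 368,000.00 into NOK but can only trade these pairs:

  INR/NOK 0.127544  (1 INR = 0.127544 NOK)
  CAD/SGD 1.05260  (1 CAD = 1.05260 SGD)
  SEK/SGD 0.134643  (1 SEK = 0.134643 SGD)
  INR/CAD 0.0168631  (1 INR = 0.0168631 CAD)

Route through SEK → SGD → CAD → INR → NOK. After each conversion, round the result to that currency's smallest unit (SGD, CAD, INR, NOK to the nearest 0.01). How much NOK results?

SEK 368,000.00 × 0.134643 = SGD 49,548.62
SGD 49,548.62 ÷ 1.05260 = CAD 47,072.60
CAD 47,072.60 ÷ 0.0168631 = INR 2,791,455.90
INR 2,791,455.90 × 0.127544 = NOK 356,033.45

NOK 356,033.45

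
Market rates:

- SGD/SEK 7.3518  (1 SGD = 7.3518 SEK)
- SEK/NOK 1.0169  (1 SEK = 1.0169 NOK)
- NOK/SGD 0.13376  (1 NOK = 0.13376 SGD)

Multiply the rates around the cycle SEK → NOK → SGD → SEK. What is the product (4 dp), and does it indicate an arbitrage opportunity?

Around SEK → NOK → SGD → SEK: 1 × 1.0169 × 0.13376 × 7.3518 = 0.999996
Product ≈ 1 (deviation 0.000%, within rounding noise).

1.0000 (no arbitrage)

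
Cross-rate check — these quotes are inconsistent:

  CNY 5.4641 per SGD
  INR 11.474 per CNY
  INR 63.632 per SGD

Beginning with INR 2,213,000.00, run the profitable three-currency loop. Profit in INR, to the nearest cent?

Profit: INR 33,071.12

Profitable loop is INR → CNY → SGD → INR:
INR 2,213,000.00 ÷ 11.474 = CNY 192,870.84
CNY 192,870.84 ÷ 5.4641 = SGD 35,297.82
SGD 35,297.82 × 63.632 = INR 2,246,071.12
Profit = INR 2,246,071.12 − INR 2,213,000.00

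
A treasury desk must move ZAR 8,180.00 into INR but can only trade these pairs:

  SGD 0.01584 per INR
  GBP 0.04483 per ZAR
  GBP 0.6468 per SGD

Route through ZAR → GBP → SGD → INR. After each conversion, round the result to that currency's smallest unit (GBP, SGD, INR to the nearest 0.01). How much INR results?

INR 35,792.93

ZAR 8,180.00 × 0.04483 = GBP 366.71
GBP 366.71 ÷ 0.6468 = SGD 566.96
SGD 566.96 ÷ 0.01584 = INR 35,792.93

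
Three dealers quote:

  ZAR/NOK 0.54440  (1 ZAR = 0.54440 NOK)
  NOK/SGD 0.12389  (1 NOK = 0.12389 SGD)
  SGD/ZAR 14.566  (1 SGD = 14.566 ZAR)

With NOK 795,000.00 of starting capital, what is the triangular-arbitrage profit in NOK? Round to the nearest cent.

Profit: NOK 14,230.89

Profitable loop is NOK → ZAR → SGD → NOK:
NOK 795,000.00 ÷ 0.54440 = ZAR 1,460,323.29
ZAR 1,460,323.29 ÷ 14.566 = SGD 100,255.62
SGD 100,255.62 ÷ 0.12389 = NOK 809,230.89
Profit = NOK 809,230.89 − NOK 795,000.00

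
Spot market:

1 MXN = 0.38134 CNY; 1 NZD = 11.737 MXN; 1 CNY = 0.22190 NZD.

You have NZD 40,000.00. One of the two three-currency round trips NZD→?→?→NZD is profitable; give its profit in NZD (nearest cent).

Profit: NZD 274.78

Profitable loop is NZD → CNY → MXN → NZD:
NZD 40,000.00 ÷ 0.22190 = CNY 180,261.38
CNY 180,261.38 ÷ 0.38134 = MXN 472,705.14
MXN 472,705.14 ÷ 11.737 = NZD 40,274.78
Profit = NZD 40,274.78 − NZD 40,000.00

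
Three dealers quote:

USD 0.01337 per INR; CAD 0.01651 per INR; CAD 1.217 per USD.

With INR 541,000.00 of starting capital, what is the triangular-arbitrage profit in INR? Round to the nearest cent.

Profitable loop is INR → CAD → USD → INR:
INR 541,000.00 × 0.01651 = CAD 8,931.91
CAD 8,931.91 ÷ 1.217 = USD 7,339.29
USD 7,339.29 ÷ 0.01337 = INR 548,936.81
Profit = INR 548,936.81 − INR 541,000.00

Profit: INR 7,936.81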